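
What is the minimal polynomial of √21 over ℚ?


√21 satisfies x² - 21 = 0, irreducible over ℚ since 21 is squarefree

Minimal polynomial: x² - 21


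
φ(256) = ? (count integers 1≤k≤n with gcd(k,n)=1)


Factor n: 256 = 2^8
φ(n) = n · ∏(1 - 1/p) over distinct primes p | n
φ(256) = 256 · (1 - 1/2) = 128

φ(256) = 128


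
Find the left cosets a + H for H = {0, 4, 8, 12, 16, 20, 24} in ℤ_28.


H = {0, 4, 8, 12, 16, 20, 24}, |H| = 7
Number of cosets = |G|/|H| = 28/7 = 4
0 + H = {0, 4, 8, 12, 16, 20, 24}
1 + H = {1, 5, 9, 13, 17, 21, 25}
2 + H = {2, 6, 10, 14, 18, 22, 26}
3 + H = {3, 7, 11, 15, 19, 23, 27}

Cosets: 0+H={0,4,8,12,16,20,24}; 1+H={1,5,9,13,17,21,25}; 2+H={2,6,10,14,18,22,26}; 3+H={3,7,11,15,19,23,27}


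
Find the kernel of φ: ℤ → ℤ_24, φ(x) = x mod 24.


Kernel = preimage of identity
ker(φ) = {x ∈ ℤ : x ≡ 0 (mod 24)} = 24ℤ = {0, ±24, ±48, ...}

ker(φ) = 24ℤ


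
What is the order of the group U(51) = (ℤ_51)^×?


U(n) is the group of units mod n; |U(n)| = φ(n)
|U(51)| = φ(51) = 32

|U(51) = (ℤ_51)^×| = 32


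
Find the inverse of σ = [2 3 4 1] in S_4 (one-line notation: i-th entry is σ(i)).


To find σ⁻¹, swap domain and range:
σ(1) = 2 → σ⁻¹(2) = 1
σ(2) = 3 → σ⁻¹(3) = 2
σ(3) = 4 → σ⁻¹(4) = 3
σ(4) = 1 → σ⁻¹(1) = 4

σ⁻¹ = [4 1 2 3]


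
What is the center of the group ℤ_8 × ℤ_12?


Z(G) = {g ∈ G | gx = xg for all x ∈ G}
Direct product of abelian groups is abelian, so Z(G) = G

Z(ℤ_8 × ℤ_12) = ℤ_8 × ℤ_12


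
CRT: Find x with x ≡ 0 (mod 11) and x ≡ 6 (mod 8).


m₁ = 11, m₂ = 8, gcd = 1, so CRT applies. M = m₁·m₂ = 88
Let M₁ = M/m₁ = 8, M₂ = M/m₂ = 11
Find y₁ ≡ M₁⁻¹ (mod m₁): 8⁻¹ ≡ 7 (mod 11)
Find y₂ ≡ M₂⁻¹ (mod m₂): 11⁻¹ ≡ 3 (mod 8)
x = a₁·M₁·y₁ + a₂·M₂·y₂ = 0·8·7 + 6·11·3 = 198
Reduce mod 88: x ≡ 22
Check: 22 mod 11 = 0 ✓, 22 mod 8 = 6 ✓

x ≡ 22 (mod 88)


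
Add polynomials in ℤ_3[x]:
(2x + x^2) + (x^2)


Add coefficients mod 3:
x^0: 0 + 0 = 0 (mod 3)
x^1: 2 + 0 = 2 (mod 3)
x^2: 1 + 1 = 2 (mod 3)
Result: 2x + 2x^2

f + g = 2x + 2x^2


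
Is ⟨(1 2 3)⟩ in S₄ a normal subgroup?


H = ⟨(1 2 3)⟩ in S₄
(1 4)(1 2 3)(1 4)⁻¹ = (4 2 3) ∉ ⟨(1 2 3)⟩

No, not a normal subgroup


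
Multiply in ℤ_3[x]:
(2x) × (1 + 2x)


Expand and collect like terms; reduce coefficients mod 3:
x^0: 0·1 = 0 ≡ 0 (mod 3)
x^1: 0·2 + 2·1 = 2 ≡ 2 (mod 3)
x^2: 2·2 = 4 ≡ 1 (mod 3)
Result: 2x + x^2

f · g = 2x + x^2


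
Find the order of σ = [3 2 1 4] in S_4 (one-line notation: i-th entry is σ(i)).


Cycle decomposition: (1 3)
Cycle lengths: 2
Order = lcm(2) = 2

ord(σ) = 2


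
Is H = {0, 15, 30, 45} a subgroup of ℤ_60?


Subgroup test for H = {0, 15, 30, 45} in (ℤ_60, +):
(1) 0 ∈ H? Yes
(2) Closure: for all a,b ∈ H, (a+b) mod 60 ∈ H? Yes
(3) Inverses: for all a ∈ H, -a mod 60 ∈ H? Yes

Yes, H is a subgroup of ℤ_60


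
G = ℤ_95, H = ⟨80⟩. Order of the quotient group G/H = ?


|⟨80⟩| = n / gcd(80, 95) = 95 / 5 = 19
H is normal (ℤ_95 is abelian).
|G/H| = |G| / |H| = 95 / 19 = 5

|G/H| = 5


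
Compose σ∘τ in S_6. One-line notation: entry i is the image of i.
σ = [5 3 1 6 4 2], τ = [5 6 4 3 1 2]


σ∘τ: apply τ first, then σ
1 →τ 5 →σ 4
2 →τ 6 →σ 2
3 →τ 4 →σ 6
4 →τ 3 →σ 1
5 →τ 1 →σ 5
6 →τ 2 →σ 3

σ∘τ = [4 2 6 1 5 3]


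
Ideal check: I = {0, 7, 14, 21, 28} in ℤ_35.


Check ideal conditions for I = {0, 7, 14, 21, 28} in ℤ_35:
(1) I is an additive subgroup? Yes
(2) For r ∈ ℤ_35 and a ∈ I: r·a ∈ I? Yes

Yes, I is an ideal of ℤ_35


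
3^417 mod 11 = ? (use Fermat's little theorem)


Fermat's little theorem: if p is prime and gcd(a,p)=1, then a^(p-1) ≡ 1 (mod p)
p = 11 is prime, gcd(3,11) = 1
Reduce exponent: 417 mod 10 = 7
So 3^417 ≡ 3^7 (mod 11)
3^7 mod 11 = 9

3^417 ≡ 9 (mod 11)


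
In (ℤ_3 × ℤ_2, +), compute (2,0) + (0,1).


Operation: componentwise addition mod (3, 2)
(2,0) + (0,1) = ((a₁+b₁) mod 3, (a₂+b₂) mod 2) with a = (2,0), b = (0,1)

(2,0) + (0,1) = (2,1)


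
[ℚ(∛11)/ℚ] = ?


∛11 has minimal polynomial x³ - 11 (irreducible over ℚ since 11 is not a perfect cube)

[ℚ(∛11)/ℚ] = 3


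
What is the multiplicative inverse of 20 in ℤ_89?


Use the extended Euclidean algorithm to write 1 = 20·s + 89·t; then s mod 89 is the inverse.
Euclidean algorithm:
  20 = 0·89 + 20
  89 = 4·20 + 9
  20 = 2·9 + 2
  9 = 4·2 + 1
  2 = 2·1 + 0
gcd(20,89) = 1
Back-substitution gives: 20·(-40) + 89·(9) = 1
So 20⁻¹ ≡ -40 ≡ 49 (mod 89)
Check: 20 × 49 = 980 ≡ 1 (mod 89) ✓

20⁻¹ ≡ 49 (mod 89)


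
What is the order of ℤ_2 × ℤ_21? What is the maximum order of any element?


|ℤ_2 × ℤ_21| = 2 × 21 = 42
Max element order = lcm(2,21) = 42
Cyclic? Yes (gcd=1)

|ℤ_2×ℤ_21| = 42, max element order = 42


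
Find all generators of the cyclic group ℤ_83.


g generates ℤ_n iff gcd(g,n) = 1
Prime factors of 83: 83
Generators are g ∈ {1,...,82} not divisible by any of these primes.
Generators: {1, 2, 3, 4, 5, 6, 7, 8, 9, 10, 11, 12, 13, 14, 15, 16, 17, 18, 19, 20, 21, 22, 23, 24, 25, 26, 27, 28, 29, 30, 31, 32, 33, 34, 35, 36, 37, 38, 39, 40, 41, 42, 43, 44, 45, 46, 47, 48, 49, 50, 51, 52, 53, 54, 55, 56, 57, 58, 59, 60, 61, 62, 63, 64, 65, 66, 67, 68, 69, 70, 71, 72, 73, 74, 75, 76, 77, 78, 79, 80, 81, 82}
Number of generators = φ(83) = 82

Generators of ℤ_83 = {1, 2, 3, 4, 5, 6, 7, 8, 9, 10, 11, 12, 13, 14, 15, 16, 17, 18, 19, 20, 21, 22, 23, 24, 25, 26, 27, 28, 29, 30, 31, 32, 33, 34, 35, 36, 37, 38, 39, 40, 41, 42, 43, 44, 45, 46, 47, 48, 49, 50, 51, 52, 53, 54, 55, 56, 57, 58, 59, 60, 61, 62, 63, 64, 65, 66, 67, 68, 69, 70, 71, 72, 73, 74, 75, 76, 77, 78, 79, 80, 81, 82}


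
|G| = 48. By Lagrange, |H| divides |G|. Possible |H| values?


Lagrange's theorem: |H| divides |G|
|G| = 48
Divisors of 48: 1, 2, 3, 4, 6, 8, 12, 16, 24, 48

Possible subgroup orders: {1, 2, 3, 4, 6, 8, 12, 16, 24, 48}


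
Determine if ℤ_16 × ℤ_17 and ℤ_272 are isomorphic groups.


Comparing ℤ_16 × ℤ_17 and ℤ_272:
gcd(16,17) = 1, so ℤ_16 × ℤ_17 ≅ ℤ_272 (CRT)

Yes, ℤ_16 × ℤ_17 ≅ ℤ_272


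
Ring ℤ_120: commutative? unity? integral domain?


ℤ_120 is a commutative ring with unity 1; 120 = 2×60 is composite, so 2·60 ≡ 0 gives zero divisors (not an integral domain)
Commutative: Yes
Integral domain: No
Has unity: Yes

ℤ_120: Commutative=Yes, Unity=Yes


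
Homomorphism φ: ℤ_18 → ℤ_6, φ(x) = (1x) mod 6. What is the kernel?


Kernel = preimage of identity
ker(φ) = {x ∈ ℤ_18 : 1x ≡ 0 (mod 6)}. Since 6 | 18, φ is well-defined. The kernel is the cyclic subgroup ⟨6⟩ of ℤ_18 (order 3), i.e. {0, 6, 12}

ker(φ) = {0, 6, 12}


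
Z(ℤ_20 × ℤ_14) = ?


Z(G) = {g ∈ G | gx = xg for all x ∈ G}
Direct product of abelian groups is abelian, so Z(G) = G

Z(ℤ_20 × ℤ_14) = ℤ_20 × ℤ_14


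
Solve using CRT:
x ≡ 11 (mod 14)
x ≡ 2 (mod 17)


m₁ = 14, m₂ = 17, gcd = 1, so CRT applies. M = m₁·m₂ = 238
Let M₁ = M/m₁ = 17, M₂ = M/m₂ = 14
Find y₁ ≡ M₁⁻¹ (mod m₁): 17⁻¹ ≡ 5 (mod 14)
Find y₂ ≡ M₂⁻¹ (mod m₂): 14⁻¹ ≡ 11 (mod 17)
x = a₁·M₁·y₁ + a₂·M₂·y₂ = 11·17·5 + 2·14·11 = 1243
Reduce mod 238: x ≡ 53
Check: 53 mod 14 = 11 ✓, 53 mod 17 = 2 ✓

x ≡ 53 (mod 238)


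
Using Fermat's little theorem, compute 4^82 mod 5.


Fermat's little theorem: if p is prime and gcd(a,p)=1, then a^(p-1) ≡ 1 (mod p)
p = 5 is prime, gcd(4,5) = 1
Reduce exponent: 82 mod 4 = 2
So 4^82 ≡ 4^2 (mod 5)
4^2 mod 5 = 1

4^82 ≡ 1 (mod 5)


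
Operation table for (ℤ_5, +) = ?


Elements: {0, 1, 2, 3, 4}
Operation: addition mod 5
Entry (a, b) = (a + b) mod 5

Cayley table:
  | 0 | 1 | 2 | 3 | 4
0 | 0 | 1 | 2 | 3 | 4
1 | 1 | 2 | 3 | 4 | 0
2 | 2 | 3 | 4 | 0 | 1
3 | 3 | 4 | 0 | 1 | 2
4 | 4 | 0 | 1 | 2 | 3


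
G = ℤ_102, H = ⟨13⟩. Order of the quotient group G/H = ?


|⟨13⟩| = n / gcd(13, 102) = 102 / 1 = 102
H is normal (ℤ_102 is abelian).
|G/H| = |G| / |H| = 102 / 102 = 1

|G/H| = 1


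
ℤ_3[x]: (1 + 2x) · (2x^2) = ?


Expand and collect like terms; reduce coefficients mod 3:
x^0: 1·0 = 0 ≡ 0 (mod 3)
x^1: 1·0 + 2·0 = 0 ≡ 0 (mod 3)
x^2: 1·2 + 2·0 = 2 ≡ 2 (mod 3)
x^3: 2·2 = 4 ≡ 1 (mod 3)
Result: 2x^2 + x^3

f · g = 2x^2 + x^3


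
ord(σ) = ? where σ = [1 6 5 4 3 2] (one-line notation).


Cycle decomposition: (2 6) (3 5)
Cycle lengths: 2, 2
Order = lcm(2, 2) = 2

ord(σ) = 2


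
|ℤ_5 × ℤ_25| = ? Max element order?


|ℤ_5 × ℤ_25| = 5 × 25 = 125
Max element order = lcm(5,25) = 25
Cyclic? No (gcd=5)

|ℤ_5×ℤ_25| = 125, max element order = 25


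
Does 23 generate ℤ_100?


g generates ℤ_n iff gcd(g, n) = 1
gcd(23, 100) = 1
Since gcd = 1, 23 is a generator.

Yes, 23 generates ℤ_100


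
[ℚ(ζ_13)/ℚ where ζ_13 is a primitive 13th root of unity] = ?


[ℚ(ζ_n):ℚ] = deg Φ_n(x) = φ(n). Here φ(13) = 12

[ℚ(ζ_13)/ℚ where ζ_13 is a primitive 13th root of unity] = 12


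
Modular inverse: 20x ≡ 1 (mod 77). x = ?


Use the extended Euclidean algorithm to write 1 = 20·s + 77·t; then s mod 77 is the inverse.
Euclidean algorithm:
  20 = 0·77 + 20
  77 = 3·20 + 17
  20 = 1·17 + 3
  17 = 5·3 + 2
  3 = 1·2 + 1
  2 = 2·1 + 0
gcd(20,77) = 1
Back-substitution gives: 20·(27) + 77·(-7) = 1
So 20⁻¹ ≡ 27 ≡ 27 (mod 77)
Check: 20 × 27 = 540 ≡ 1 (mod 77) ✓

20⁻¹ ≡ 27 (mod 77)


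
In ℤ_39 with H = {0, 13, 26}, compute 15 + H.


15 + H = {15 + h (mod 39) : h ∈ H}
15+0=15, 15+13=28, 15+26=2
15 + H = {2, 15, 28} = 2 + H

15 + H = {2, 15, 28}


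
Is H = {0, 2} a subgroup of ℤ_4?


Subgroup test for H = {0, 2} in (ℤ_4, +):
(1) 0 ∈ H? Yes
(2) Closure: for all a,b ∈ H, (a+b) mod 4 ∈ H? Yes
(3) Inverses: for all a ∈ H, -a mod 4 ∈ H? Yes

Yes, H is a subgroup of ℤ_4


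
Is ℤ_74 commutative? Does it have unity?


ℤ_74 is a commutative ring with unity 1; 74 = 2×37 is composite, so 2·37 ≡ 0 gives zero divisors (not an integral domain)
Commutative: Yes
Integral domain: No
Has unity: Yes

ℤ_74: Commutative=Yes, Unity=Yes


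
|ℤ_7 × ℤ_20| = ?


|A × B| = |A| · |B|
|ℤ_7 × ℤ_20| = 7 × 20 = 140

|ℤ_7 × ℤ_20| = 140


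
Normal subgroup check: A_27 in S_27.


H = A_27 in S_27
A_27 has index 2 in S_27, and every subgroup of index 2 is normal

Yes, normal subgroup


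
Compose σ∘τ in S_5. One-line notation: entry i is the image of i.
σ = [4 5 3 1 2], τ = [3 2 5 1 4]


σ∘τ: apply τ first, then σ
1 →τ 3 →σ 3
2 →τ 2 →σ 5
3 →τ 5 →σ 2
4 →τ 1 →σ 4
5 →τ 4 →σ 1

σ∘τ = [3 5 2 4 1]


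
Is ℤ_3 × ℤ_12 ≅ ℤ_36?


Comparing ℤ_3 × ℤ_12 and ℤ_36:
gcd(3,12) = 3 ≠ 1. Max element order in ℤ_3×ℤ_12 is lcm(3,12) = 12 < 36, so it has no element of order 36

No, ℤ_3 × ℤ_12 ≇ ℤ_36


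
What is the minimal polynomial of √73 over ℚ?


√73 satisfies x² - 73 = 0, irreducible over ℚ since 73 is squarefree

Minimal polynomial: x² - 73


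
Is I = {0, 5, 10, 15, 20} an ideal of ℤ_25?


Check ideal conditions for I = {0, 5, 10, 15, 20} in ℤ_25:
(1) I is an additive subgroup? Yes
(2) For r ∈ ℤ_25 and a ∈ I: r·a ∈ I? Yes

Yes, I is an ideal of ℤ_25


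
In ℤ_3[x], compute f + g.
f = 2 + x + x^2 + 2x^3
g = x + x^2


Add coefficients mod 3:
x^0: 2 + 0 = 2 (mod 3)
x^1: 1 + 1 = 2 (mod 3)
x^2: 1 + 1 = 2 (mod 3)
x^3: 2 + 0 = 2 (mod 3)
Result: 2 + 2x + 2x^2 + 2x^3

f + g = 2 + 2x + 2x^2 + 2x^3


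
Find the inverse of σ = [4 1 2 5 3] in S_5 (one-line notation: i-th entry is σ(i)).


To find σ⁻¹, swap domain and range:
σ(1) = 4 → σ⁻¹(4) = 1
σ(2) = 1 → σ⁻¹(1) = 2
σ(3) = 2 → σ⁻¹(2) = 3
σ(4) = 5 → σ⁻¹(5) = 4
σ(5) = 3 → σ⁻¹(3) = 5

σ⁻¹ = [2 3 5 1 4]


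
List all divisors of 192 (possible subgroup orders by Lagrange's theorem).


Lagrange's theorem: |H| divides |G|
|G| = 192
Divisors of 192: 1, 2, 3, 4, 6, 8, 12, 16, 24, 32, 48, 64, 96, 192

Possible subgroup orders: {1, 2, 3, 4, 6, 8, 12, 16, 24, 32, 48, 64, 96, 192}


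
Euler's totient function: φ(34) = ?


Factor n: 34 = 2 × 17
φ(n) = n · ∏(1 - 1/p) over distinct primes p | n
φ(34) = 34 · (1 - 1/2) · (1 - 1/17) = 16

φ(34) = 16


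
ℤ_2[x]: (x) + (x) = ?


Add coefficients mod 2:
x^0: 0 + 0 = 0 (mod 2)
x^1: 1 + 1 = 0 (mod 2)
Result: 0

f + g = 0


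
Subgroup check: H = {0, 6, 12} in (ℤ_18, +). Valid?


Subgroup test for H = {0, 6, 12} in (ℤ_18, +):
(1) 0 ∈ H? Yes
(2) Closure: for all a,b ∈ H, (a+b) mod 18 ∈ H? Yes
(3) Inverses: for all a ∈ H, -a mod 18 ∈ H? Yes

Yes, H is a subgroup of ℤ_18


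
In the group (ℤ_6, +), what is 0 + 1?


Operation: addition mod 6
0 + 1 = (a + b) mod 6 with a = 0, b = 1

0 + 1 = 1


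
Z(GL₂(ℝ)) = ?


Z(G) = {g ∈ G | gx = xg for all x ∈ G}
Only scalar multiples of the identity commute with all invertible matrices

Z(GL₂(ℝ)) = {aI : a ∈ ℝ, a ≠ 0}


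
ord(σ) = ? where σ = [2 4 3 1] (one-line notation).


Cycle decomposition: (1 2 4)
Cycle lengths: 3
Order = lcm(3) = 3

ord(σ) = 3


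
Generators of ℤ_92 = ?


g generates ℤ_n iff gcd(g,n) = 1
Prime factors of 92: 2, 23
Generators are g ∈ {1,...,91} not divisible by any of these primes.
Generators: {1, 3, 5, 7, 9, 11, 13, 15, 17, 19, 21, 25, 27, 29, 31, 33, 35, 37, 39, 41, 43, 45, 47, 49, 51, 53, 55, 57, 59, 61, 63, 65, 67, 71, 73, 75, 77, 79, 81, 83, 85, 87, 89, 91}
Number of generators = φ(92) = 44

Generators of ℤ_92 = {1, 3, 5, 7, 9, 11, 13, 15, 17, 19, 21, 25, 27, 29, 31, 33, 35, 37, 39, 41, 43, 45, 47, 49, 51, 53, 55, 57, 59, 61, 63, 65, 67, 71, 73, 75, 77, 79, 81, 83, 85, 87, 89, 91}


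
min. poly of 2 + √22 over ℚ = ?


Let α = 2 + √22. Then α - 2 = √22, so (α - 2)² = 22, giving α² - 4α - 18 = 0. Degree 2 and α ∉ ℚ, so this is the minimal polynomial.

Minimal polynomial: x² - 4x - 18


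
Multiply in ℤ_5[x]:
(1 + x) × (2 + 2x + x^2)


Expand and collect like terms; reduce coefficients mod 5:
x^0: 1·2 = 2 ≡ 2 (mod 5)
x^1: 1·2 + 1·2 = 4 ≡ 4 (mod 5)
x^2: 1·1 + 1·2 = 3 ≡ 3 (mod 5)
x^3: 1·1 = 1 ≡ 1 (mod 5)
Result: 2 + 4x + 3x^2 + x^3

f · g = 2 + 4x + 3x^2 + x^3


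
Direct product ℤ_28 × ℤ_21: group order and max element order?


|ℤ_28 × ℤ_21| = 28 × 21 = 588
Max element order = lcm(28,21) = 84
Cyclic? No (gcd=7)

|ℤ_28×ℤ_21| = 588, max element order = 84


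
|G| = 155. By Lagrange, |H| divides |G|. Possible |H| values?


Lagrange's theorem: |H| divides |G|
|G| = 155
Divisors of 155: 1, 5, 31, 155

Possible subgroup orders: {1, 5, 31, 155}


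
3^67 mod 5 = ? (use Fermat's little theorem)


Fermat's little theorem: if p is prime and gcd(a,p)=1, then a^(p-1) ≡ 1 (mod p)
p = 5 is prime, gcd(3,5) = 1
Reduce exponent: 67 mod 4 = 3
So 3^67 ≡ 3^3 (mod 5)
3^3 mod 5 = 2

3^67 ≡ 2 (mod 5)


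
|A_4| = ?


|A_n| = n!/2 (even permutations)
|A_4| = 4!/2 = 24/2 = 12

|A_4| = 12


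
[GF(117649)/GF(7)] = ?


GF(117649) = GF(7^6), so the extension degree is 6

[GF(117649)/GF(7)] = 6


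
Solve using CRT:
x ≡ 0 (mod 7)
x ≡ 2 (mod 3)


m₁ = 7, m₂ = 3, gcd = 1, so CRT applies. M = m₁·m₂ = 21
Let M₁ = M/m₁ = 3, M₂ = M/m₂ = 7
Find y₁ ≡ M₁⁻¹ (mod m₁): 3⁻¹ ≡ 5 (mod 7)
Find y₂ ≡ M₂⁻¹ (mod m₂): 7⁻¹ ≡ 1 (mod 3)
x = a₁·M₁·y₁ + a₂·M₂·y₂ = 0·3·5 + 2·7·1 = 14
Reduce mod 21: x ≡ 14
Check: 14 mod 7 = 0 ✓, 14 mod 3 = 2 ✓

x ≡ 14 (mod 21)


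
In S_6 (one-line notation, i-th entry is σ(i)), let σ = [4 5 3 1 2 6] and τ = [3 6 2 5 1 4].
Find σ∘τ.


σ∘τ: apply τ first, then σ
1 →τ 3 →σ 3
2 →τ 6 →σ 6
3 →τ 2 →σ 5
4 →τ 5 →σ 2
5 →τ 1 →σ 4
6 →τ 4 →σ 1

σ∘τ = [3 6 5 2 4 1]


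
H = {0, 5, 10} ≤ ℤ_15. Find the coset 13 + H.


13 + H = {13 + h (mod 15) : h ∈ H}
13+0=13, 13+5=3, 13+10=8
13 + H = {3, 8, 13} = 3 + H

13 + H = {3, 8, 13}


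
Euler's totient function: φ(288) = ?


Factor n: 288 = 2^5 × 3^2
φ(n) = n · ∏(1 - 1/p) over distinct primes p | n
φ(288) = 288 · (1 - 1/2) · (1 - 1/3) = 96

φ(288) = 96


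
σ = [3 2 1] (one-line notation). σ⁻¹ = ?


To find σ⁻¹, swap domain and range:
σ(1) = 3 → σ⁻¹(3) = 1
σ(2) = 2 → σ⁻¹(2) = 2
σ(3) = 1 → σ⁻¹(1) = 3

σ⁻¹ = [3 2 1]


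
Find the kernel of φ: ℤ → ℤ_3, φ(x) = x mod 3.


Kernel = preimage of identity
ker(φ) = {x ∈ ℤ : x ≡ 0 (mod 3)} = 3ℤ = {0, ±3, ±6, ...}

ker(φ) = 3ℤ


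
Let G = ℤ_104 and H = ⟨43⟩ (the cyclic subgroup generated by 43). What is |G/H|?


|⟨43⟩| = n / gcd(43, 104) = 104 / 1 = 104
H is normal (ℤ_104 is abelian).
|G/H| = |G| / |H| = 104 / 104 = 1

|G/H| = 1


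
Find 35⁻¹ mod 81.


Use the extended Euclidean algorithm to write 1 = 35·s + 81·t; then s mod 81 is the inverse.
Euclidean algorithm:
  35 = 0·81 + 35
  81 = 2·35 + 11
  35 = 3·11 + 2
  11 = 5·2 + 1
  2 = 2·1 + 0
gcd(35,81) = 1
Back-substitution gives: 35·(-37) + 81·(16) = 1
So 35⁻¹ ≡ -37 ≡ 44 (mod 81)
Check: 35 × 44 = 1540 ≡ 1 (mod 81) ✓

35⁻¹ ≡ 44 (mod 81)


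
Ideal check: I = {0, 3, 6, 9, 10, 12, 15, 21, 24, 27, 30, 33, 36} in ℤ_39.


Check ideal conditions for I = {0, 3, 6, 9, 10, 12, 15, 21, 24, 27, 30, 33, 36} in ℤ_39:
(1) I is an additive subgroup? No
(2) For r ∈ ℤ_39 and a ∈ I: r·a ∈ I? No  [counterexample: r=2, a=9, r·a mod 39 = 18 ∉ I]

No, I is not an ideal of ℤ_39


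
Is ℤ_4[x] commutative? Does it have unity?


ℤ_4 has zero divisors (2·2 ≡ 0), and these lift to constant zero divisors in ℤ_4[x]; so not an integral domain
Commutative: Yes
Integral domain: No
Has unity: Yes

ℤ_4[x]: Commutative=Yes, Unity=Yes


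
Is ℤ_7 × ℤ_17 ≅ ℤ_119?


Comparing ℤ_7 × ℤ_17 and ℤ_119:
gcd(7,17) = 1, so ℤ_7 × ℤ_17 ≅ ℤ_119 (CRT)

Yes, ℤ_7 × ℤ_17 ≅ ℤ_119


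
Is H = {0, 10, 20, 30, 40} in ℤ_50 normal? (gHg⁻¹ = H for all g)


H = {0, 10, 20, 30, 40} in ℤ_50
ℤ_50 is abelian; every subgroup of an abelian group is normal

Yes, normal subgroup


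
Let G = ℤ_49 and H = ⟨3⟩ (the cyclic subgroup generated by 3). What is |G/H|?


|⟨3⟩| = n / gcd(3, 49) = 49 / 1 = 49
H is normal (ℤ_49 is abelian).
|G/H| = |G| / |H| = 49 / 49 = 1

|G/H| = 1


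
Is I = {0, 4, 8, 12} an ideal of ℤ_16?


Check ideal conditions for I = {0, 4, 8, 12} in ℤ_16:
(1) I is an additive subgroup? Yes
(2) For r ∈ ℤ_16 and a ∈ I: r·a ∈ I? Yes

Yes, I is an ideal of ℤ_16


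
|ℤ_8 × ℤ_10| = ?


|A × B| = |A| · |B|
|ℤ_8 × ℤ_10| = 8 × 10 = 80

|ℤ_8 × ℤ_10| = 80


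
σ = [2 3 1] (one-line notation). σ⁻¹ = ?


To find σ⁻¹, swap domain and range:
σ(1) = 2 → σ⁻¹(2) = 1
σ(2) = 3 → σ⁻¹(3) = 2
σ(3) = 1 → σ⁻¹(1) = 3

σ⁻¹ = [3 1 2]


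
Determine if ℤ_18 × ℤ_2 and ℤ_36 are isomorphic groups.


Comparing ℤ_18 × ℤ_2 and ℤ_36:
gcd(18,2) = 2 ≠ 1. Max element order in ℤ_18×ℤ_2 is lcm(18,2) = 18 < 36, so it has no element of order 36

No, ℤ_18 × ℤ_2 ≇ ℤ_36


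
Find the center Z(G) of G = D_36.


Z(G) = {g ∈ G | gx = xg for all x ∈ G}
For even n, Z(D_n) = {e, r^(n/2)}: the 180° rotation r^18 commutes with every reflection and rotation

Z(D_36) = {e, r^18}


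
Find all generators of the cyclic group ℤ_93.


g generates ℤ_n iff gcd(g,n) = 1
Prime factors of 93: 3, 31
Generators are g ∈ {1,...,92} not divisible by any of these primes.
Generators: {1, 2, 4, 5, 7, 8, 10, 11, 13, 14, 16, 17, 19, 20, 22, 23, 25, 26, 28, 29, 32, 34, 35, 37, 38, 40, 41, 43, 44, 46, 47, 49, 50, 52, 53, 55, 56, 58, 59, 61, 64, 65, 67, 68, 70, 71, 73, 74, 76, 77, 79, 80, 82, 83, 85, 86, 88, 89, 91, 92}
Number of generators = φ(93) = 60

Generators of ℤ_93 = {1, 2, 4, 5, 7, 8, 10, 11, 13, 14, 16, 17, 19, 20, 22, 23, 25, 26, 28, 29, 32, 34, 35, 37, 38, 40, 41, 43, 44, 46, 47, 49, 50, 52, 53, 55, 56, 58, 59, 61, 64, 65, 67, 68, 70, 71, 73, 74, 76, 77, 79, 80, 82, 83, 85, 86, 88, 89, 91, 92}


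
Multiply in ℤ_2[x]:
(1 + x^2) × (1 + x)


Expand and collect like terms; reduce coefficients mod 2:
x^0: 1·1 = 1 ≡ 1 (mod 2)
x^1: 1·1 + 0·1 = 1 ≡ 1 (mod 2)
x^2: 0·1 + 1·1 = 1 ≡ 1 (mod 2)
x^3: 1·1 = 1 ≡ 1 (mod 2)
Result: 1 + x + x^2 + x^3

f · g = 1 + x + x^2 + x^3


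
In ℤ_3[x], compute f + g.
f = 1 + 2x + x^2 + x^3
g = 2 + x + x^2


Add coefficients mod 3:
x^0: 1 + 2 = 0 (mod 3)
x^1: 2 + 1 = 0 (mod 3)
x^2: 1 + 1 = 2 (mod 3)
x^3: 1 + 0 = 1 (mod 3)
Result: 2x^2 + x^3

f + g = 2x^2 + x^3


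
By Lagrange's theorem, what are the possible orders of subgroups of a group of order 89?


Lagrange's theorem: |H| divides |G|
|G| = 89
Divisors of 89: 1, 89

Possible subgroup orders: {1, 89}


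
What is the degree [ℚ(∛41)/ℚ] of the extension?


∛41 has minimal polynomial x³ - 41 (irreducible over ℚ since 41 is not a perfect cube)

[ℚ(∛41)/ℚ] = 3


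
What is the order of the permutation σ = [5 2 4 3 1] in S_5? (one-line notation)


Cycle decomposition: (1 5) (3 4)
Cycle lengths: 2, 2
Order = lcm(2, 2) = 2

ord(σ) = 2


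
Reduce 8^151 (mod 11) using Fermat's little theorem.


Fermat's little theorem: if p is prime and gcd(a,p)=1, then a^(p-1) ≡ 1 (mod p)
p = 11 is prime, gcd(8,11) = 1
Reduce exponent: 151 mod 10 = 1
So 8^151 ≡ 8^1 (mod 11)
8^1 mod 11 = 8

8^151 ≡ 8 (mod 11)


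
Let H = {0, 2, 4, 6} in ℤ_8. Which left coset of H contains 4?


4 + H = {4 + h (mod 8) : h ∈ H}
4+0=4, 4+2=6, 4+4=0, 4+6=2
4 + H = {0, 2, 4, 6} = 0 + H

4 + H = {0, 2, 4, 6}


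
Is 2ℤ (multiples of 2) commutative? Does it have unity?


2ℤ is a commutative ring under +,× but has no multiplicative identity (1 ∉ 2ℤ); it has no zero divisors, but without unity it is not an integral domain
Commutative: Yes
Integral domain: No
Has unity: No

2ℤ (multiples of 2): Commutative=Yes, Unity=No


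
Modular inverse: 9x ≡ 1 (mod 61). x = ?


Use the extended Euclidean algorithm to write 1 = 9·s + 61·t; then s mod 61 is the inverse.
Euclidean algorithm:
  9 = 0·61 + 9
  61 = 6·9 + 7
  9 = 1·7 + 2
  7 = 3·2 + 1
  2 = 2·1 + 0
gcd(9,61) = 1
Back-substitution gives: 9·(-27) + 61·(4) = 1
So 9⁻¹ ≡ -27 ≡ 34 (mod 61)
Check: 9 × 34 = 306 ≡ 1 (mod 61) ✓

9⁻¹ ≡ 34 (mod 61)


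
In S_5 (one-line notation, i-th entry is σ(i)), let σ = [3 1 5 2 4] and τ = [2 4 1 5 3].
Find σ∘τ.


σ∘τ: apply τ first, then σ
1 →τ 2 →σ 1
2 →τ 4 →σ 2
3 →τ 1 →σ 3
4 →τ 5 →σ 4
5 →τ 3 →σ 5

σ∘τ = [1 2 3 4 5]


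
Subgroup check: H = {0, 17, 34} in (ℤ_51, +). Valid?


Subgroup test for H = {0, 17, 34} in (ℤ_51, +):
(1) 0 ∈ H? Yes
(2) Closure: for all a,b ∈ H, (a+b) mod 51 ∈ H? Yes
(3) Inverses: for all a ∈ H, -a mod 51 ∈ H? Yes

Yes, H is a subgroup of ℤ_51


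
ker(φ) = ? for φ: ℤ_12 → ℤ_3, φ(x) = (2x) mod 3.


Kernel = preimage of identity
ker(φ) = {x ∈ ℤ_12 : 2x ≡ 0 (mod 3)}. Since 3 | 12, φ is well-defined. The kernel is the cyclic subgroup ⟨3⟩ of ℤ_12 (order 4), i.e. {0, 3, 6, 9}

ker(φ) = {0, 3, 6, 9}


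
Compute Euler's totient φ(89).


Factor n: 89 = 89
φ(n) = n · ∏(1 - 1/p) over distinct primes p | n
φ(89) = 89 · (1 - 1/89) = 88

φ(89) = 88


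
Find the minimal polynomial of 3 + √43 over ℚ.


Let α = 3 + √43. Then α - 3 = √43, so (α - 3)² = 43, giving α² - 6α - 34 = 0. Degree 2 and α ∉ ℚ, so this is the minimal polynomial.

Minimal polynomial: x² - 6x - 34


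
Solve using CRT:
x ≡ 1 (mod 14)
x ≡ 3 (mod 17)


m₁ = 14, m₂ = 17, gcd = 1, so CRT applies. M = m₁·m₂ = 238
Let M₁ = M/m₁ = 17, M₂ = M/m₂ = 14
Find y₁ ≡ M₁⁻¹ (mod m₁): 17⁻¹ ≡ 5 (mod 14)
Find y₂ ≡ M₂⁻¹ (mod m₂): 14⁻¹ ≡ 11 (mod 17)
x = a₁·M₁·y₁ + a₂·M₂·y₂ = 1·17·5 + 3·14·11 = 547
Reduce mod 238: x ≡ 71
Check: 71 mod 14 = 1 ✓, 71 mod 17 = 3 ✓

x ≡ 71 (mod 238)


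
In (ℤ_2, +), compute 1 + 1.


Operation: addition mod 2
1 + 1 = (a + b) mod 2 with a = 1, b = 1

1 + 1 = 0


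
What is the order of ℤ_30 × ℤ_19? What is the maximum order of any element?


|ℤ_30 × ℤ_19| = 30 × 19 = 570
Max element order = lcm(30,19) = 570
Cyclic? Yes (gcd=1)

|ℤ_30×ℤ_19| = 570, max element order = 570


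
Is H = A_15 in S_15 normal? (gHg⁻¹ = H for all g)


H = A_15 in S_15
A_15 has index 2 in S_15, and every subgroup of index 2 is normal

Yes, normal subgroup


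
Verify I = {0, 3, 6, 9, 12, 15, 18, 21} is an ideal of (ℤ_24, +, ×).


Check ideal conditions for I = {0, 3, 6, 9, 12, 15, 18, 21} in ℤ_24:
(1) I is an additive subgroup? Yes
(2) For r ∈ ℤ_24 and a ∈ I: r·a ∈ I? Yes

Yes, I is an ideal of ℤ_24


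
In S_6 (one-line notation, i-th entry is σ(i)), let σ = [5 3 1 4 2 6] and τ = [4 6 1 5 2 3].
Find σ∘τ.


σ∘τ: apply τ first, then σ
1 →τ 4 →σ 4
2 →τ 6 →σ 6
3 →τ 1 →σ 5
4 →τ 5 →σ 2
5 →τ 2 →σ 3
6 →τ 3 →σ 1

σ∘τ = [4 6 5 2 3 1]


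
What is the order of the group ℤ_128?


ℤ_n has n elements.

|ℤ_128| = 128


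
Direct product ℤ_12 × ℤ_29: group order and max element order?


|ℤ_12 × ℤ_29| = 12 × 29 = 348
Max element order = lcm(12,29) = 348
Cyclic? Yes (gcd=1)

|ℤ_12×ℤ_29| = 348, max element order = 348


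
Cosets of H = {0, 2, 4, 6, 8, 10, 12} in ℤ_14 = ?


H = {0, 2, 4, 6, 8, 10, 12}, |H| = 7
Number of cosets = |G|/|H| = 14/7 = 2
0 + H = {0, 2, 4, 6, 8, 10, 12}
1 + H = {1, 3, 5, 7, 9, 11, 13}

Cosets: 0+H={0,2,4,6,8,10,12}; 1+H={1,3,5,7,9,11,13}


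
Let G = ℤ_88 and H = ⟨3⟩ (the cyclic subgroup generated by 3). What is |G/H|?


|⟨3⟩| = n / gcd(3, 88) = 88 / 1 = 88
H is normal (ℤ_88 is abelian).
|G/H| = |G| / |H| = 88 / 88 = 1

|G/H| = 1


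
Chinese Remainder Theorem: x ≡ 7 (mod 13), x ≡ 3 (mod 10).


m₁ = 13, m₂ = 10, gcd = 1, so CRT applies. M = m₁·m₂ = 130
Let M₁ = M/m₁ = 10, M₂ = M/m₂ = 13
Find y₁ ≡ M₁⁻¹ (mod m₁): 10⁻¹ ≡ 4 (mod 13)
Find y₂ ≡ M₂⁻¹ (mod m₂): 13⁻¹ ≡ 7 (mod 10)
x = a₁·M₁·y₁ + a₂·M₂·y₂ = 7·10·4 + 3·13·7 = 553
Reduce mod 130: x ≡ 33
Check: 33 mod 13 = 7 ✓, 33 mod 10 = 3 ✓

x ≡ 33 (mod 130)


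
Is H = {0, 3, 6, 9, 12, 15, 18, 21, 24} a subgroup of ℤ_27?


Subgroup test for H = {0, 3, 6, 9, 12, 15, 18, 21, 24} in (ℤ_27, +):
(1) 0 ∈ H? Yes
(2) Closure: for all a,b ∈ H, (a+b) mod 27 ∈ H? Yes
(3) Inverses: for all a ∈ H, -a mod 27 ∈ H? Yes

Yes, H is a subgroup of ℤ_27


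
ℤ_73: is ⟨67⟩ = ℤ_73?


g generates ℤ_n iff gcd(g, n) = 1
gcd(67, 73) = 1
Since gcd = 1, 67 is a generator.

Yes, 67 generates ℤ_73


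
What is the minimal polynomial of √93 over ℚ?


√93 satisfies x² - 93 = 0, irreducible over ℚ since 93 is squarefree

Minimal polynomial: x² - 93


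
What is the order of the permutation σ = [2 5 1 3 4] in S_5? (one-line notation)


Cycle decomposition: (1 2 5 4 3)
Cycle lengths: 5
Order = lcm(5) = 5

ord(σ) = 5


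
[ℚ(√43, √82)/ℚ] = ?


[ℚ(√43,√82):ℚ] = [ℚ(√43,√82):ℚ(√43)]·[ℚ(√43):ℚ] = 2·2 = 4

[ℚ(√43, √82)/ℚ] = 4


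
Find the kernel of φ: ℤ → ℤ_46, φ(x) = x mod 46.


Kernel = preimage of identity
ker(φ) = {x ∈ ℤ : x ≡ 0 (mod 46)} = 46ℤ = {0, ±46, ±92, ...}

ker(φ) = 46ℤ


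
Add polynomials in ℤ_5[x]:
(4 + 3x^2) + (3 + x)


Add coefficients mod 5:
x^0: 4 + 3 = 2 (mod 5)
x^1: 0 + 1 = 1 (mod 5)
x^2: 3 + 0 = 3 (mod 5)
Result: 2 + x + 3x^2

f + g = 2 + x + 3x^2


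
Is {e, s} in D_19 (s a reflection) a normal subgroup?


H = {e, s} in D_19 (s a reflection)
r·s·r⁻¹ = sr⁻² ≠ s for n ≥ 3, so {e, s} is not closed under conjugation

No, not a normal subgroup


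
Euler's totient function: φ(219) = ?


Factor n: 219 = 3 × 73
φ(n) = n · ∏(1 - 1/p) over distinct primes p | n
φ(219) = 219 · (1 - 1/3) · (1 - 1/73) = 144

φ(219) = 144


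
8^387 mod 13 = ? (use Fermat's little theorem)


Fermat's little theorem: if p is prime and gcd(a,p)=1, then a^(p-1) ≡ 1 (mod p)
p = 13 is prime, gcd(8,13) = 1
Reduce exponent: 387 mod 12 = 3
So 8^387 ≡ 8^3 (mod 13)
8^3 mod 13 = 5

8^387 ≡ 5 (mod 13)


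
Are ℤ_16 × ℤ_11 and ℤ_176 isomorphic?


Comparing ℤ_16 × ℤ_11 and ℤ_176:
gcd(16,11) = 1, so ℤ_16 × ℤ_11 ≅ ℤ_176 (CRT)

Yes, ℤ_16 × ℤ_11 ≅ ℤ_176


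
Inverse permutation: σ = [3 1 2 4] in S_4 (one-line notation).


To find σ⁻¹, swap domain and range:
σ(1) = 3 → σ⁻¹(3) = 1
σ(2) = 1 → σ⁻¹(1) = 2
σ(3) = 2 → σ⁻¹(2) = 3
σ(4) = 4 → σ⁻¹(4) = 4

σ⁻¹ = [2 3 1 4]


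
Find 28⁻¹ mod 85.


Use the extended Euclidean algorithm to write 1 = 28·s + 85·t; then s mod 85 is the inverse.
Euclidean algorithm:
  28 = 0·85 + 28
  85 = 3·28 + 1
  28 = 28·1 + 0
gcd(28,85) = 1
Back-substitution gives: 28·(-3) + 85·(1) = 1
So 28⁻¹ ≡ -3 ≡ 82 (mod 85)
Check: 28 × 82 = 2296 ≡ 1 (mod 85) ✓

28⁻¹ ≡ 82 (mod 85)


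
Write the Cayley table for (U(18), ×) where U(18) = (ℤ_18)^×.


Elements: {1, 5, 7, 11, 13, 17}
Operation: multiplication mod 18
Entry (a, b) = (a × b) mod 18

Cayley table:
   |  1 |  5 |  7 | 11 | 13 | 17
 1 |  1 |  5 |  7 | 11 | 13 | 17
 5 |  5 |  7 | 17 |  1 | 11 | 13
 7 |  7 | 17 | 13 |  5 |  1 | 11
11 | 11 |  1 |  5 | 13 | 17 |  7
13 | 13 | 11 |  1 | 17 |  7 |  5
17 | 17 | 13 | 11 |  7 |  5 |  1


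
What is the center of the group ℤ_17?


Z(G) = {g ∈ G | gx = xg for all x ∈ G}
ℤ_17 is abelian, so Z(G) = G

Z(ℤ_17) = ℤ_17


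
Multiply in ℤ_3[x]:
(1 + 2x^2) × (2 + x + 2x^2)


Expand and collect like terms; reduce coefficients mod 3:
x^0: 1·2 = 2 ≡ 2 (mod 3)
x^1: 1·1 + 0·2 = 1 ≡ 1 (mod 3)
x^2: 1·2 + 0·1 + 2·2 = 6 ≡ 0 (mod 3)
x^3: 0·2 + 2·1 = 2 ≡ 2 (mod 3)
x^4: 2·2 = 4 ≡ 1 (mod 3)
Result: 2 + x + 2x^3 + x^4

f · g = 2 + x + 2x^3 + x^4


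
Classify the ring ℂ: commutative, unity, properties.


ℂ is a field: commutative, has unity, every nonzero element is a unit (hence an integral domain)
Commutative: Yes
Integral domain: Yes
Has unity: Yes

ℂ: Commutative=Yes, Unity=Yes


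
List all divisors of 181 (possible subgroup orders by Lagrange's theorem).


Lagrange's theorem: |H| divides |G|
|G| = 181
Divisors of 181: 1, 181

Possible subgroup orders: {1, 181}


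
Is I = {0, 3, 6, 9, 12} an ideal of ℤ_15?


Check ideal conditions for I = {0, 3, 6, 9, 12} in ℤ_15:
(1) I is an additive subgroup? Yes
(2) For r ∈ ℤ_15 and a ∈ I: r·a ∈ I? Yes

Yes, I is an ideal of ℤ_15


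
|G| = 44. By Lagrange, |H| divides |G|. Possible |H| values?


Lagrange's theorem: |H| divides |G|
|G| = 44
Divisors of 44: 1, 2, 4, 11, 22, 44

Possible subgroup orders: {1, 2, 4, 11, 22, 44}


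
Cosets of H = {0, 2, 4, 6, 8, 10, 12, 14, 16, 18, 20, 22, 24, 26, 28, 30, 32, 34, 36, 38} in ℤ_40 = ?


H = {0, 2, 4, 6, 8, 10, 12, 14, 16, 18, 20, 22, 24, 26, 28, 30, 32, 34, 36, 38}, |H| = 20
Number of cosets = |G|/|H| = 40/20 = 2
0 + H = {0, 2, 4, 6, 8, 10, 12, 14, 16, 18, 20, 22, 24, 26, 28, 30, 32, 34, 36, 38}
1 + H = {1, 3, 5, 7, 9, 11, 13, 15, 17, 19, 21, 23, 25, 27, 29, 31, 33, 35, 37, 39}

Cosets: 0+H={0,2,4,6,8,10,12,14,16,18,20,22,24,26,28,30,32,34,36,38}; 1+H={1,3,5,7,9,11,13,15,17,19,21,23,25,27,29,31,33,35,37,39}


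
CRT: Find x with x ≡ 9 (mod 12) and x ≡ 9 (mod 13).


m₁ = 12, m₂ = 13, gcd = 1, so CRT applies. M = m₁·m₂ = 156
Let M₁ = M/m₁ = 13, M₂ = M/m₂ = 12
Find y₁ ≡ M₁⁻¹ (mod m₁): 13⁻¹ ≡ 1 (mod 12)
Find y₂ ≡ M₂⁻¹ (mod m₂): 12⁻¹ ≡ 12 (mod 13)
x = a₁·M₁·y₁ + a₂·M₂·y₂ = 9·13·1 + 9·12·12 = 1413
Reduce mod 156: x ≡ 9
Check: 9 mod 12 = 9 ✓, 9 mod 13 = 9 ✓

x ≡ 9 (mod 156)


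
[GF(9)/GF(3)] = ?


GF(9) = GF(3^2), so the extension degree is 2

[GF(9)/GF(3)] = 2


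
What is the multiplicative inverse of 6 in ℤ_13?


Use the extended Euclidean algorithm to write 1 = 6·s + 13·t; then s mod 13 is the inverse.
Euclidean algorithm:
  6 = 0·13 + 6
  13 = 2·6 + 1
  6 = 6·1 + 0
gcd(6,13) = 1
Back-substitution gives: 6·(-2) + 13·(1) = 1
So 6⁻¹ ≡ -2 ≡ 11 (mod 13)
Check: 6 × 11 = 66 ≡ 1 (mod 13) ✓

6⁻¹ ≡ 11 (mod 13)


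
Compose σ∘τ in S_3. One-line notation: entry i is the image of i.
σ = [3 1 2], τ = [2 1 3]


σ∘τ: apply τ first, then σ
1 →τ 2 →σ 1
2 →τ 1 →σ 3
3 →τ 3 →σ 2

σ∘τ = [1 3 2]


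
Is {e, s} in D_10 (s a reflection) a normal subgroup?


H = {e, s} in D_10 (s a reflection)
r·s·r⁻¹ = sr⁻² ≠ s for n ≥ 3, so {e, s} is not closed under conjugation

No, not a normal subgroup


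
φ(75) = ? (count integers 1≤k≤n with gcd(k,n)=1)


Factor n: 75 = 3 × 5^2
φ(n) = n · ∏(1 - 1/p) over distinct primes p | n
φ(75) = 75 · (1 - 1/3) · (1 - 1/5) = 40

φ(75) = 40


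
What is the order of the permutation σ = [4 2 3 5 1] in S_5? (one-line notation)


Cycle decomposition: (1 4 5)
Cycle lengths: 3
Order = lcm(3) = 3

ord(σ) = 3


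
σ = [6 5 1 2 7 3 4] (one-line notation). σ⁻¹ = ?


To find σ⁻¹, swap domain and range:
σ(1) = 6 → σ⁻¹(6) = 1
σ(2) = 5 → σ⁻¹(5) = 2
σ(3) = 1 → σ⁻¹(1) = 3
σ(4) = 2 → σ⁻¹(2) = 4
σ(5) = 7 → σ⁻¹(7) = 5
σ(6) = 3 → σ⁻¹(3) = 6
σ(7) = 4 → σ⁻¹(4) = 7

σ⁻¹ = [3 4 6 7 2 1 5]


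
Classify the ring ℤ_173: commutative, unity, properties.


ℤ_173 is a commutative ring with unity 1; 173 is prime, so ℤ_173 is a field (hence an integral domain)
Commutative: Yes
Integral domain: Yes
Has unity: Yes

ℤ_173: Commutative=Yes, Unity=Yes


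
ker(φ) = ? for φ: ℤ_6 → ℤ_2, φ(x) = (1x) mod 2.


Kernel = preimage of identity
ker(φ) = {x ∈ ℤ_6 : 1x ≡ 0 (mod 2)}. Since 2 | 6, φ is well-defined. The kernel is the cyclic subgroup ⟨2⟩ of ℤ_6 (order 3), i.e. {0, 2, 4}

ker(φ) = {0, 2, 4}


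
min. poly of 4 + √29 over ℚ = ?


Let α = 4 + √29. Then α - 4 = √29, so (α - 4)² = 29, giving α² - 8α - 13 = 0. Degree 2 and α ∉ ℚ, so this is the minimal polynomial.

Minimal polynomial: x² - 8x - 13


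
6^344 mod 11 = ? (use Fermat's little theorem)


Fermat's little theorem: if p is prime and gcd(a,p)=1, then a^(p-1) ≡ 1 (mod p)
p = 11 is prime, gcd(6,11) = 1
Reduce exponent: 344 mod 10 = 4
So 6^344 ≡ 6^4 (mod 11)
6^4 mod 11 = 9

6^344 ≡ 9 (mod 11)


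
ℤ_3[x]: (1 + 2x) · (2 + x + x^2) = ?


Expand and collect like terms; reduce coefficients mod 3:
x^0: 1·2 = 2 ≡ 2 (mod 3)
x^1: 1·1 + 2·2 = 5 ≡ 2 (mod 3)
x^2: 1·1 + 2·1 = 3 ≡ 0 (mod 3)
x^3: 2·1 = 2 ≡ 2 (mod 3)
Result: 2 + 2x + 2x^3

f · g = 2 + 2x + 2x^3


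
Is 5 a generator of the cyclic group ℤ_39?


g generates ℤ_n iff gcd(g, n) = 1
gcd(5, 39) = 1
Since gcd = 1, 5 is a generator.

Yes, 5 generates ℤ_39


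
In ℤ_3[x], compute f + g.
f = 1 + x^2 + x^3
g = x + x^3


Add coefficients mod 3:
x^0: 1 + 0 = 1 (mod 3)
x^1: 0 + 1 = 1 (mod 3)
x^2: 1 + 0 = 1 (mod 3)
x^3: 1 + 1 = 2 (mod 3)
Result: 1 + x + x^2 + 2x^3

f + g = 1 + x + x^2 + 2x^3


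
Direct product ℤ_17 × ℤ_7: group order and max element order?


|ℤ_17 × ℤ_7| = 17 × 7 = 119
Max element order = lcm(17,7) = 119
Cyclic? Yes (gcd=1)

|ℤ_17×ℤ_7| = 119, max element order = 119


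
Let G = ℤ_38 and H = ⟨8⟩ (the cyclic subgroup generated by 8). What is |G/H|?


|⟨8⟩| = n / gcd(8, 38) = 38 / 2 = 19
H is normal (ℤ_38 is abelian).
|G/H| = |G| / |H| = 38 / 19 = 2

|G/H| = 2


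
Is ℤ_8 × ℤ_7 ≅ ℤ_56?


Comparing ℤ_8 × ℤ_7 and ℤ_56:
gcd(8,7) = 1, so ℤ_8 × ℤ_7 ≅ ℤ_56 (CRT)

Yes, ℤ_8 × ℤ_7 ≅ ℤ_56


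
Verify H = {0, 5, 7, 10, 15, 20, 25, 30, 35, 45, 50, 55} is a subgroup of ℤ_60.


Subgroup test for H = {0, 5, 7, 10, 15, 20, 25, 30, 35, 45, 50, 55} in (ℤ_60, +):
(1) 0 ∈ H? Yes
(2) Closure: for all a,b ∈ H, (a+b) mod 60 ∈ H? No  [counterexample: 5 + 7 = 12 ∉ H]
(3) Inverses: for all a ∈ H, -a mod 60 ∈ H? No

No, H is not a subgroup of ℤ_60


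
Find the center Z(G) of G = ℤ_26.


Z(G) = {g ∈ G | gx = xg for all x ∈ G}
ℤ_26 is abelian, so Z(G) = G

Z(ℤ_26) = ℤ_26


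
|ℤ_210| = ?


ℤ_n has n elements.

|ℤ_210| = 210


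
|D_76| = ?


|D_n| = 2n (n rotations and n reflections)
|D_76| = 2×76 = 152

|D_76| = 152


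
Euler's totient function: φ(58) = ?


Factor n: 58 = 2 × 29
φ(n) = n · ∏(1 - 1/p) over distinct primes p | n
φ(58) = 58 · (1 - 1/2) · (1 - 1/29) = 28

φ(58) = 28


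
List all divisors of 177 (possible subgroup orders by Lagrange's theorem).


Lagrange's theorem: |H| divides |G|
|G| = 177
Divisors of 177: 1, 3, 59, 177

Possible subgroup orders: {1, 3, 59, 177}


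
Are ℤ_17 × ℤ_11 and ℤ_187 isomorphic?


Comparing ℤ_17 × ℤ_11 and ℤ_187:
gcd(17,11) = 1, so ℤ_17 × ℤ_11 ≅ ℤ_187 (CRT)

Yes, ℤ_17 × ℤ_11 ≅ ℤ_187


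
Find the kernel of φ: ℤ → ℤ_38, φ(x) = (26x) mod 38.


Kernel = preimage of identity
ker(φ) = {x ∈ ℤ : 26x ≡ 0 (mod 38)}. gcd(26,38) = 2, so 26x ≡ 0 (mod 38) ⟺ x ≡ 0 (mod 38/2 = 19). Hence ker(φ) = 19ℤ

ker(φ) = 19ℤ


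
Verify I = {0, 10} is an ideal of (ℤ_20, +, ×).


Check ideal conditions for I = {0, 10} in ℤ_20:
(1) I is an additive subgroup? Yes
(2) For r ∈ ℤ_20 and a ∈ I: r·a ∈ I? Yes

Yes, I is an ideal of ℤ_20


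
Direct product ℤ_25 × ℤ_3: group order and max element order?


|ℤ_25 × ℤ_3| = 25 × 3 = 75
Max element order = lcm(25,3) = 75
Cyclic? Yes (gcd=1)

|ℤ_25×ℤ_3| = 75, max element order = 75


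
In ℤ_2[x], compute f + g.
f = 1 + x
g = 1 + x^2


Add coefficients mod 2:
x^0: 1 + 1 = 0 (mod 2)
x^1: 1 + 0 = 1 (mod 2)
x^2: 0 + 1 = 1 (mod 2)
Result: x + x^2

f + g = x + x^2


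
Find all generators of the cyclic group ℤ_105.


g generates ℤ_n iff gcd(g,n) = 1
Prime factors of 105: 3, 5, 7
Generators are g ∈ {1,...,104} not divisible by any of these primes.
Generators: {1, 2, 4, 8, 11, 13, 16, 17, 19, 22, 23, 26, 29, 31, 32, 34, 37, 38, 41, 43, 44, 46, 47, 52, 53, 58, 59, 61, 62, 64, 67, 68, 71, 73, 74, 76, 79, 82, 83, 86, 88, 89, 92, 94, 97, 101, 103, 104}
Number of generators = φ(105) = 48

Generators of ℤ_105 = {1, 2, 4, 8, 11, 13, 16, 17, 19, 22, 23, 26, 29, 31, 32, 34, 37, 38, 41, 43, 44, 46, 47, 52, 53, 58, 59, 61, 62, 64, 67, 68, 71, 73, 74, 76, 79, 82, 83, 86, 88, 89, 92, 94, 97, 101, 103, 104}


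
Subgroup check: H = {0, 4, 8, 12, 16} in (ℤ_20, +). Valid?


Subgroup test for H = {0, 4, 8, 12, 16} in (ℤ_20, +):
(1) 0 ∈ H? Yes
(2) Closure: for all a,b ∈ H, (a+b) mod 20 ∈ H? Yes
(3) Inverses: for all a ∈ H, -a mod 20 ∈ H? Yes

Yes, H is a subgroup of ℤ_20


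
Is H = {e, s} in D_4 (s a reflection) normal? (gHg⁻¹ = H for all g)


H = {e, s} in D_4 (s a reflection)
r·s·r⁻¹ = sr⁻² ≠ s for n ≥ 3, so {e, s} is not closed under conjugation

No, not a normal subgroup


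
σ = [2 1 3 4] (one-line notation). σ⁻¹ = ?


To find σ⁻¹, swap domain and range:
σ(1) = 2 → σ⁻¹(2) = 1
σ(2) = 1 → σ⁻¹(1) = 2
σ(3) = 3 → σ⁻¹(3) = 3
σ(4) = 4 → σ⁻¹(4) = 4

σ⁻¹ = [2 1 3 4]
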